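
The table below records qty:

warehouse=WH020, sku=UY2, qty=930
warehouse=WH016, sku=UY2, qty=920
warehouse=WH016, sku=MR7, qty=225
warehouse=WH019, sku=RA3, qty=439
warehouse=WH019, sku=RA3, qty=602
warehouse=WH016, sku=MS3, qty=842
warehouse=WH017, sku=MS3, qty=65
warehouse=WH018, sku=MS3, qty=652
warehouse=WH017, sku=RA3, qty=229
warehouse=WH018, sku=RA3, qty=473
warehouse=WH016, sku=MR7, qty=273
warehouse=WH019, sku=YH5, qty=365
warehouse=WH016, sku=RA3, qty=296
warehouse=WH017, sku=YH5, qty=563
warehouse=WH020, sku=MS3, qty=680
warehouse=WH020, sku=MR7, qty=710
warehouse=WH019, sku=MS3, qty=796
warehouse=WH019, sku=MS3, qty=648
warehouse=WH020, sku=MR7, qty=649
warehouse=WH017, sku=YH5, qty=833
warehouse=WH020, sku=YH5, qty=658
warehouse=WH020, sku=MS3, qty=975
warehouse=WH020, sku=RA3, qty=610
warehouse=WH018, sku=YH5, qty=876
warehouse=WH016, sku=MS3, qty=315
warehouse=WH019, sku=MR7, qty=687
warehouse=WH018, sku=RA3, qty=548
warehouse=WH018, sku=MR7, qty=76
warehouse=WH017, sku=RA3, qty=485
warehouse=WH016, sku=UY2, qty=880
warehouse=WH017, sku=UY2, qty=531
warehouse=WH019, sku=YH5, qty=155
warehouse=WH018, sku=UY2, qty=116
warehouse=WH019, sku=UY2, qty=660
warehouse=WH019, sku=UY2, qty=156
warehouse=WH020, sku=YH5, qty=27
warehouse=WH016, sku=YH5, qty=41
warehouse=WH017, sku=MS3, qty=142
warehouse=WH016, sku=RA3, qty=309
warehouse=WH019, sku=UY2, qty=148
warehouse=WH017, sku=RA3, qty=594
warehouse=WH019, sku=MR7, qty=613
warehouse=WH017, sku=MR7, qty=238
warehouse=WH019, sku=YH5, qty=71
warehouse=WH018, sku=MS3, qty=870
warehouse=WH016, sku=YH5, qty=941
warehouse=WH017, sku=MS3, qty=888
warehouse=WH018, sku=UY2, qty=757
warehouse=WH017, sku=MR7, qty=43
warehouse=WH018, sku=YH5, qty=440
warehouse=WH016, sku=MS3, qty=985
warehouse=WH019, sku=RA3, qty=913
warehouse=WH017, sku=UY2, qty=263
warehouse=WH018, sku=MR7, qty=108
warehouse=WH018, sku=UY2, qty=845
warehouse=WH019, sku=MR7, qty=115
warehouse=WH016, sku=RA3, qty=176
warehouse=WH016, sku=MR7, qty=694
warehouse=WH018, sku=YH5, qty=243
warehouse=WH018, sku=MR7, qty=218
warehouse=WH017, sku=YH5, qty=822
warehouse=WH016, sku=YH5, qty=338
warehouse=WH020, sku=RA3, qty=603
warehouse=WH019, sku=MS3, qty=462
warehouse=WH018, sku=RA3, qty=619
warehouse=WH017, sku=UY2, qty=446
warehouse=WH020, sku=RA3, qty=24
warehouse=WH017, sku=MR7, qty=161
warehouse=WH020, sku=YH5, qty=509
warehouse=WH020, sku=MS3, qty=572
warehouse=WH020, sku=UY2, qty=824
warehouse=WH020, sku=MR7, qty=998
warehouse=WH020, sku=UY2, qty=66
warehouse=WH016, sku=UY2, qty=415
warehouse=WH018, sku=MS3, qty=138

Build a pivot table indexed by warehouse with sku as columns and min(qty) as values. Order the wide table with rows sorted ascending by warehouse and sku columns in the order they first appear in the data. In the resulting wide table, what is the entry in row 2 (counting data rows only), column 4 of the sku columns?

65

With rows sorted ascending by warehouse, row 2 is warehouse=WH017. sku columns in first-appearance order: UY2, MR7, RA3, MS3, YH5; column 4 is MS3.
Long rows with warehouse=WH017, sku=MS3: min(65, 142, 888) = 65.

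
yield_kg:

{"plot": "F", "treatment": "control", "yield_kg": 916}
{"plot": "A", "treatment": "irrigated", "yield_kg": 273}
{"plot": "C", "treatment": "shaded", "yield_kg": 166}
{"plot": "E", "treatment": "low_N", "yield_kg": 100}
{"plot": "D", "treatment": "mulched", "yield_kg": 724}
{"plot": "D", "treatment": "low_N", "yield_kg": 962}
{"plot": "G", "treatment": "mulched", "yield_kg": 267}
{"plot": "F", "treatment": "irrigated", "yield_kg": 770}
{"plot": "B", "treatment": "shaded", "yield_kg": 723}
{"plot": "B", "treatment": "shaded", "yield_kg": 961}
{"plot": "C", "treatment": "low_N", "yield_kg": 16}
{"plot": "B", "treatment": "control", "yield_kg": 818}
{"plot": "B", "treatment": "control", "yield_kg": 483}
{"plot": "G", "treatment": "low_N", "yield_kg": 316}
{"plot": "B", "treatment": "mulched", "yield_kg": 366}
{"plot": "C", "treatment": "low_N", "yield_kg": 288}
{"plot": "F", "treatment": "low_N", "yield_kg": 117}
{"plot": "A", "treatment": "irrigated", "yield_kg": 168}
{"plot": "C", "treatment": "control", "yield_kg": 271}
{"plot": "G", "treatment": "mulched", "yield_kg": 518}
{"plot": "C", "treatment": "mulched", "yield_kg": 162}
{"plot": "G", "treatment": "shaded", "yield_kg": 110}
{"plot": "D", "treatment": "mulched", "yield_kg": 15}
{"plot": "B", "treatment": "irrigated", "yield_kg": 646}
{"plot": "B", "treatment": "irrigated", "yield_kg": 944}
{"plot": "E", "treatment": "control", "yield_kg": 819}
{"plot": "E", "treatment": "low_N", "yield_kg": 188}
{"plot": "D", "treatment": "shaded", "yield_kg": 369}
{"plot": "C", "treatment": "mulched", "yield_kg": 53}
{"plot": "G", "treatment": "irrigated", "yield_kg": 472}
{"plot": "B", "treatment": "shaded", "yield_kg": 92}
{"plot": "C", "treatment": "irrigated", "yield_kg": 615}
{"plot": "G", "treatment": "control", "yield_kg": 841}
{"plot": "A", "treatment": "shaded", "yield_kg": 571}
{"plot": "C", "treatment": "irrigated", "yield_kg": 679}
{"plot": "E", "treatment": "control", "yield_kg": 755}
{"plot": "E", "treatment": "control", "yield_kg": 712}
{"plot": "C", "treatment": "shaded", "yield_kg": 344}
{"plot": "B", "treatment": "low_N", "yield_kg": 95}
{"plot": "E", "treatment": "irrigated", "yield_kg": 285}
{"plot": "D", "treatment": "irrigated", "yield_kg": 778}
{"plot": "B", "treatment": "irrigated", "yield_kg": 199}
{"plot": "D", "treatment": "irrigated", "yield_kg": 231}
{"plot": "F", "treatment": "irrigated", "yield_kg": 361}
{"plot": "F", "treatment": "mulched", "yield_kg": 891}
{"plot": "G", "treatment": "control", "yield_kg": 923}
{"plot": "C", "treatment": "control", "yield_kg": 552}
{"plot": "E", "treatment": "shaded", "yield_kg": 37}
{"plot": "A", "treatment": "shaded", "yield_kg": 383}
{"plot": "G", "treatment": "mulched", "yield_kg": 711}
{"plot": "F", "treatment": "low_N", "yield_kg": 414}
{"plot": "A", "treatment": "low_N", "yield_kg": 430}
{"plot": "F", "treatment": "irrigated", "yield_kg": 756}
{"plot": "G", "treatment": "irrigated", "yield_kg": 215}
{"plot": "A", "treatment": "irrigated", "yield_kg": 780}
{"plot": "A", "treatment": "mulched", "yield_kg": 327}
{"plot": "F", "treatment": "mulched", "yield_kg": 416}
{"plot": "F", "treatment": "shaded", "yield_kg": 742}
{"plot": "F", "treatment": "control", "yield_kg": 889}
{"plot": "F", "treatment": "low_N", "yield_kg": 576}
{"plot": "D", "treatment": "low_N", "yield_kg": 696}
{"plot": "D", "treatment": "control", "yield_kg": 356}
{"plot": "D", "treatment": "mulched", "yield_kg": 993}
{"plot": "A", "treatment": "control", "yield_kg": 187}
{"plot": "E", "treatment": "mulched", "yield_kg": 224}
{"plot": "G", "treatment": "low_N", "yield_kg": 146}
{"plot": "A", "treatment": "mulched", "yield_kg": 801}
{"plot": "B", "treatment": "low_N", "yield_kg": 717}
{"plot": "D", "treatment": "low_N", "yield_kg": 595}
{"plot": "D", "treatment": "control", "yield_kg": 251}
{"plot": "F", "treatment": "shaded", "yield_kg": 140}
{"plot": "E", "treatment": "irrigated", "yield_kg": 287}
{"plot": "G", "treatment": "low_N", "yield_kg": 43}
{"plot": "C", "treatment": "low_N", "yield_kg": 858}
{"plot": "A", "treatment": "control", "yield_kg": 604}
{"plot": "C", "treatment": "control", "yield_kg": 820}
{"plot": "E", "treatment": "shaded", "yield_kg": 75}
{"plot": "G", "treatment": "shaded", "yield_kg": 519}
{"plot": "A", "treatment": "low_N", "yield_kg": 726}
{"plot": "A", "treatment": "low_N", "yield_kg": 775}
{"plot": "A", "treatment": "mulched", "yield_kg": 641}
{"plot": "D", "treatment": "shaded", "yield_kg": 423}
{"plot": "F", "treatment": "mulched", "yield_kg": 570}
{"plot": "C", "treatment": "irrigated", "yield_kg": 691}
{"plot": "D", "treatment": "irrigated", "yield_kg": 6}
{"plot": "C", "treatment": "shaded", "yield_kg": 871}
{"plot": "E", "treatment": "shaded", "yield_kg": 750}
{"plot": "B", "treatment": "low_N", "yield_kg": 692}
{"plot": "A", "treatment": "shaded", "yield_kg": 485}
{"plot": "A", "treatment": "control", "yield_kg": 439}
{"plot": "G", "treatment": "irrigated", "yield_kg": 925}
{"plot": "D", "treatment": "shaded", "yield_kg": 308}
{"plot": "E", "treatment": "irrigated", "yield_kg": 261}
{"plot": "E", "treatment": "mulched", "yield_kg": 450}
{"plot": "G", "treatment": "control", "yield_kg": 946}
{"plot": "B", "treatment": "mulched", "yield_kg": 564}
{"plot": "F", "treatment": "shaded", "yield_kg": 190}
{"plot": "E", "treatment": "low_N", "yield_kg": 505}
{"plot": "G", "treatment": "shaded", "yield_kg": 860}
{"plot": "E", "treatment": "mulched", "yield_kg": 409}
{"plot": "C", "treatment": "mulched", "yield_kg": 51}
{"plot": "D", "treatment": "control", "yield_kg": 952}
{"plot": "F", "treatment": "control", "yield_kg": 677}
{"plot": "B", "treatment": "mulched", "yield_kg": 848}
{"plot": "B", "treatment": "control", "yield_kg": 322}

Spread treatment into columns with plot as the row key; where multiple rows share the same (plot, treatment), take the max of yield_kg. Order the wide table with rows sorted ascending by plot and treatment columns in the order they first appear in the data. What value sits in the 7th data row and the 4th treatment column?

With rows sorted ascending by plot, row 7 is plot=G. treatment columns in first-appearance order: control, irrigated, shaded, low_N, mulched; column 4 is low_N.
Long rows with plot=G, treatment=low_N: max(316, 146, 43) = 316.

316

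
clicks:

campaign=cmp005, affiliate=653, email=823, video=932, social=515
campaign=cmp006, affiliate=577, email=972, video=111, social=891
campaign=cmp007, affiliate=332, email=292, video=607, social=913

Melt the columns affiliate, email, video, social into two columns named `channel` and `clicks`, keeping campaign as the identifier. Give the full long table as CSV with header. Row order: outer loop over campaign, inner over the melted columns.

campaign,channel,clicks
cmp005,affiliate,653
cmp005,email,823
cmp005,video,932
cmp005,social,515
cmp006,affiliate,577
cmp006,email,972
cmp006,video,111
cmp006,social,891
cmp007,affiliate,332
cmp007,email,292
cmp007,video,607
cmp007,social,913

Each (campaign, column) pair becomes one row: 3 × 4 = 12 rows.
For example, (cmp005, affiliate) → clicks=653.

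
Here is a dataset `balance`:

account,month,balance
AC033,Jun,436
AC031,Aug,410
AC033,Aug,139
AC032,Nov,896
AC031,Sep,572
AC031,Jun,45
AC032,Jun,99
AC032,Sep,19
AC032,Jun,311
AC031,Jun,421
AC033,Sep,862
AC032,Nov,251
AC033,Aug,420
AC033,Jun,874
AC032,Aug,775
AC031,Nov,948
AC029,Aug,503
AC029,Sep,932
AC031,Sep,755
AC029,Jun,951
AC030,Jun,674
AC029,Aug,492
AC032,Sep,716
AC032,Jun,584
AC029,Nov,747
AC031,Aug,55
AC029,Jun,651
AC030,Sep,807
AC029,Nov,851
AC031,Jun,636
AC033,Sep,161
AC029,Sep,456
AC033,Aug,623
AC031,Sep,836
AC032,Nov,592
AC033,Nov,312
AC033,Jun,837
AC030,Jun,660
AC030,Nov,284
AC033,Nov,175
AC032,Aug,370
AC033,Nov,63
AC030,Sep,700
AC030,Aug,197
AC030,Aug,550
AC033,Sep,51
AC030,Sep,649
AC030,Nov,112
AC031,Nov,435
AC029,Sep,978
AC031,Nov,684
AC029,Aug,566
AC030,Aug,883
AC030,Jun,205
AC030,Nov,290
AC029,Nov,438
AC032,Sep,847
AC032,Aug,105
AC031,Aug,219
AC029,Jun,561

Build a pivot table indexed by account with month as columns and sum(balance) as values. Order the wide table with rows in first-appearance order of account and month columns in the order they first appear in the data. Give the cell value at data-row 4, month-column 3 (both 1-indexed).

With rows in first-appearance order of account, row 4 is account=AC029. month columns in first-appearance order: Jun, Aug, Nov, Sep; column 3 is Nov.
Long rows with account=AC029, month=Nov: 747 + 851 + 438 = 2036.

2036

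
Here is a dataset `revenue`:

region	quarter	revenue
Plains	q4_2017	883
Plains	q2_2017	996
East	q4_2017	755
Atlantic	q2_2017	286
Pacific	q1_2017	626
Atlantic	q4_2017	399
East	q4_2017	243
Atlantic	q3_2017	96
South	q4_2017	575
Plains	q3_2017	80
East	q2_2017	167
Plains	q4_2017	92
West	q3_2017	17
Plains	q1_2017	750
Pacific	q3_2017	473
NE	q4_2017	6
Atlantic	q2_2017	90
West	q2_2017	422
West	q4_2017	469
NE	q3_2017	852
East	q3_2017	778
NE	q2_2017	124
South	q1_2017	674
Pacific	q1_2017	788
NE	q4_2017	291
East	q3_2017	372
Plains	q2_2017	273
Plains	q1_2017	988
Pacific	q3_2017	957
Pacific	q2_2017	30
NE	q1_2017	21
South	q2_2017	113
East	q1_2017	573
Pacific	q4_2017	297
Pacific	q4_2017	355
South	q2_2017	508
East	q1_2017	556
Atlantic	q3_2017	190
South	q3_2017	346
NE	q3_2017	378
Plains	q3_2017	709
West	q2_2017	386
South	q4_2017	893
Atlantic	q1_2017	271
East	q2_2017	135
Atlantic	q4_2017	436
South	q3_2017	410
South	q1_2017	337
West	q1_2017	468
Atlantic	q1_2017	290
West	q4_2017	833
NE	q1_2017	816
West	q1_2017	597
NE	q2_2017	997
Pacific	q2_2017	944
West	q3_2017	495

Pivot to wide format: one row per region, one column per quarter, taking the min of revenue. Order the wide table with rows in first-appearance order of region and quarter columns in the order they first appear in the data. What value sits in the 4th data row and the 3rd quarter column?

626

With rows in first-appearance order of region, row 4 is region=Pacific. quarter columns in first-appearance order: q4_2017, q2_2017, q1_2017, q3_2017; column 3 is q1_2017.
Long rows with region=Pacific, quarter=q1_2017: min(626, 788) = 626.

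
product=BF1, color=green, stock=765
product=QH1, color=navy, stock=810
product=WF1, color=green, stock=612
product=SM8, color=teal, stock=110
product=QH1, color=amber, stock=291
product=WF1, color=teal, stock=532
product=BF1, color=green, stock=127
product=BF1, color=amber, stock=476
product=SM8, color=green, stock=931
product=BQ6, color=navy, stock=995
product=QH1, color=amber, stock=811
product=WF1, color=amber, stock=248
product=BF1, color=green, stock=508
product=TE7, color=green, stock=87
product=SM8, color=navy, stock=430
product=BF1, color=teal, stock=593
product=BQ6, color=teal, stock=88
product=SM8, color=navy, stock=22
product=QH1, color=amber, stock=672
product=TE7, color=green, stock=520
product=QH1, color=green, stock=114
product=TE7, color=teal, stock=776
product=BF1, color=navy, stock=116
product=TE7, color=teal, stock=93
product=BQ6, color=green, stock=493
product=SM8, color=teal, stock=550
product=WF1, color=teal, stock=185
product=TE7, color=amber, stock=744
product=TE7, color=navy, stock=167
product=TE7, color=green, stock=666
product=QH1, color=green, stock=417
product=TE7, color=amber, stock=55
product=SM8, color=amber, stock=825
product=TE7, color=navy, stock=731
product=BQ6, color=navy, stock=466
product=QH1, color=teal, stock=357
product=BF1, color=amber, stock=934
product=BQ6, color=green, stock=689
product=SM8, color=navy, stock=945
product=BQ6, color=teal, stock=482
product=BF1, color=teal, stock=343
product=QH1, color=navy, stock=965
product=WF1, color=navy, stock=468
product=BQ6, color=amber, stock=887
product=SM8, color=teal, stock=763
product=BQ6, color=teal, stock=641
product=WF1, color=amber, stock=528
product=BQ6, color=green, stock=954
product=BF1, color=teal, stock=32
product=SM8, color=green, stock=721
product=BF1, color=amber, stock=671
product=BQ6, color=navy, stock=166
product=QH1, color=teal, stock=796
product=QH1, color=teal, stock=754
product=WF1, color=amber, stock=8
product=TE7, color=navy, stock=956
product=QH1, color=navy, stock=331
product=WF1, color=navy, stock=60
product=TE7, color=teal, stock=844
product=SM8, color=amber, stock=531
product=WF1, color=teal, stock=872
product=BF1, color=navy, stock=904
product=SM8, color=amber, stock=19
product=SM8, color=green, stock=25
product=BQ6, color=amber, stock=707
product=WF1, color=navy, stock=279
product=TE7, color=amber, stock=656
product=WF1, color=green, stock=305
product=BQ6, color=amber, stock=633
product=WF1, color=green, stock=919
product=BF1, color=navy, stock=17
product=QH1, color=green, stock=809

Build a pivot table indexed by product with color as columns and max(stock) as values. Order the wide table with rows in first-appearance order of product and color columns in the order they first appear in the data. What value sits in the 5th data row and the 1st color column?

With rows in first-appearance order of product, row 5 is product=BQ6. color columns in first-appearance order: green, navy, teal, amber; column 1 is green.
Long rows with product=BQ6, color=green: max(493, 689, 954) = 954.

954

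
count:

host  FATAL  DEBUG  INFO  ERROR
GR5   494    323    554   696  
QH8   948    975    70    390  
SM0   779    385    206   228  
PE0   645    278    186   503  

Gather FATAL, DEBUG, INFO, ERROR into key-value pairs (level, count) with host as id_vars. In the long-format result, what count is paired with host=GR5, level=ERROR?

696

Unpivoting turns each (host, wide-column) pair into one long row.
The wide cell at row GR5, column ERROR holds 696, so the long row (GR5, ERROR) has count=696.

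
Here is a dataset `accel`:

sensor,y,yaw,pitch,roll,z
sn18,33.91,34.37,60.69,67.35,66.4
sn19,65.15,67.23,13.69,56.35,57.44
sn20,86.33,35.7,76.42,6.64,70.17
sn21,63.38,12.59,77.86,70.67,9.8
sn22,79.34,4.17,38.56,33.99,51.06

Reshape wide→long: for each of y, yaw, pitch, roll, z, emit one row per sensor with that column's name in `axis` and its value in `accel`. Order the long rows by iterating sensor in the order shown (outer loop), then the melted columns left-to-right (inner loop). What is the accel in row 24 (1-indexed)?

33.99

25 rows total (5 × 5). Row 24: index ⌊(24-1)/5⌋ = 4 into sensor → sn22; (24-1) mod 5 = 3 into the melted columns → roll.
So row 24 is (sn22, roll, 33.99); accel = 33.99.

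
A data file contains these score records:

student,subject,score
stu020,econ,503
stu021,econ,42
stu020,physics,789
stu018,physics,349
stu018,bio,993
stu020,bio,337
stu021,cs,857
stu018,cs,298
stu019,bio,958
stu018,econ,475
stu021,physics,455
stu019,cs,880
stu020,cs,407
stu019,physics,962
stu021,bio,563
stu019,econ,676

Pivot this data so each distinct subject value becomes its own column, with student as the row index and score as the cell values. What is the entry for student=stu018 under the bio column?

Wide layout: rows indexed by student, columns are the 4 distinct subject values (econ, physics, bio, cs).
Cell (student=stu018, subject=bio) draws from the long row where student=stu018 and subject=bio, which has score=993.

993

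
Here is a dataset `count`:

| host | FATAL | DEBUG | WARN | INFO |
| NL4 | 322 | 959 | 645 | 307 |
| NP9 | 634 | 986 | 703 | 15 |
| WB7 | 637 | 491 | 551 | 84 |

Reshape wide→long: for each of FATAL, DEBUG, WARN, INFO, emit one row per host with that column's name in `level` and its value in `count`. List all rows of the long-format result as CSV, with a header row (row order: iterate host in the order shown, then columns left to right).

host,level,count
NL4,FATAL,322
NL4,DEBUG,959
NL4,WARN,645
NL4,INFO,307
NP9,FATAL,634
NP9,DEBUG,986
NP9,WARN,703
NP9,INFO,15
WB7,FATAL,637
WB7,DEBUG,491
WB7,WARN,551
WB7,INFO,84

Each (host, column) pair becomes one row: 3 × 4 = 12 rows.
For example, (NL4, FATAL) → count=322.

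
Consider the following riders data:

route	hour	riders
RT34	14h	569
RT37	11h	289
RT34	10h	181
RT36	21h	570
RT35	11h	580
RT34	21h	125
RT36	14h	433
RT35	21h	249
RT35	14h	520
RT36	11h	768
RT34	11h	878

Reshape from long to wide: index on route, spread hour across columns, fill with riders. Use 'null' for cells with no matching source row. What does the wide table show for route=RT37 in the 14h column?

null

No long-format row has route=RT37 and hour=14h, so the cell is null.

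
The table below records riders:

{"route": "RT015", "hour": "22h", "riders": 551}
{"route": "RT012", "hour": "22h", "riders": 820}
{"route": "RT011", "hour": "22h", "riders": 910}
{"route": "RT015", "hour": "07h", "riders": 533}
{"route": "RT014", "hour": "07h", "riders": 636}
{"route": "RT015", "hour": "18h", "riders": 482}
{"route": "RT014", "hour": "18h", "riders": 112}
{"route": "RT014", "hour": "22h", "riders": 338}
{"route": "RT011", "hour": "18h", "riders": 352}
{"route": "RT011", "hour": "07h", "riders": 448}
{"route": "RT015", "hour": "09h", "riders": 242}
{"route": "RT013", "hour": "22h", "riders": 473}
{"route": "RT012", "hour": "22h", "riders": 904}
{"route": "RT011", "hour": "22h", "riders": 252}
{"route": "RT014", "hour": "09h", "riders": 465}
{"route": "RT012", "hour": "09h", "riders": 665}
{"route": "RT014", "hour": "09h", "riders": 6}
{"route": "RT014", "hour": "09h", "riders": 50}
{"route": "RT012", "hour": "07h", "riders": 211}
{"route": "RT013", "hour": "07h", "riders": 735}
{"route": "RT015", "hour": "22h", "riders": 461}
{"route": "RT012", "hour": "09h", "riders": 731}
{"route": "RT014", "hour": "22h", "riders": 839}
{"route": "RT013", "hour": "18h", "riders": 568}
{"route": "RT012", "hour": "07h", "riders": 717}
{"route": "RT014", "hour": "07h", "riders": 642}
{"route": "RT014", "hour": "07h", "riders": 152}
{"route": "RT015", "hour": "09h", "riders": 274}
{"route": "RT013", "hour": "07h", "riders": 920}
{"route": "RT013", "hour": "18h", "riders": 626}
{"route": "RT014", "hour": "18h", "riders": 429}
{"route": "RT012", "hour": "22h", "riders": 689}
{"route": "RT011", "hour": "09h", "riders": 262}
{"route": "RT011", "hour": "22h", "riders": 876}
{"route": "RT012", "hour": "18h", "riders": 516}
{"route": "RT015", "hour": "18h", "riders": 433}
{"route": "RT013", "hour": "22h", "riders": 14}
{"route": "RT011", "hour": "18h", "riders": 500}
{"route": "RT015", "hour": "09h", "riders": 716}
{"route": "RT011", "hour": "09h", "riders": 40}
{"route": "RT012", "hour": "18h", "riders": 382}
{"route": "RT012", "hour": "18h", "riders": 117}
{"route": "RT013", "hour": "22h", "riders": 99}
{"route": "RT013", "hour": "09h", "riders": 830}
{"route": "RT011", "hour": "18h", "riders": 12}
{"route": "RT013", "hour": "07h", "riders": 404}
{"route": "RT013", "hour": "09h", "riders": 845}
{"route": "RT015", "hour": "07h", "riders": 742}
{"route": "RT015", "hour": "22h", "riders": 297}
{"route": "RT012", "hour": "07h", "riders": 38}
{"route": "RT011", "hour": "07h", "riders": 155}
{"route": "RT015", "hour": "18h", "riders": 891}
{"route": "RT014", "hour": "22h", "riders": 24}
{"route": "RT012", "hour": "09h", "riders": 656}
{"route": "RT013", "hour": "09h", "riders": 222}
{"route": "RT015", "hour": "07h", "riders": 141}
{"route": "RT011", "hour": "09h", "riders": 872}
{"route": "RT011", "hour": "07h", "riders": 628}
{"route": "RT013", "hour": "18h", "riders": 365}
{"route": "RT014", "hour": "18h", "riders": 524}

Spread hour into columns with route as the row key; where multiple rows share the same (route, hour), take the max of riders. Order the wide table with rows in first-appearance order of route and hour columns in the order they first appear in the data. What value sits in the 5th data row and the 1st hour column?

473

With rows in first-appearance order of route, row 5 is route=RT013. hour columns in first-appearance order: 22h, 07h, 18h, 09h; column 1 is 22h.
Long rows with route=RT013, hour=22h: max(473, 14, 99) = 473.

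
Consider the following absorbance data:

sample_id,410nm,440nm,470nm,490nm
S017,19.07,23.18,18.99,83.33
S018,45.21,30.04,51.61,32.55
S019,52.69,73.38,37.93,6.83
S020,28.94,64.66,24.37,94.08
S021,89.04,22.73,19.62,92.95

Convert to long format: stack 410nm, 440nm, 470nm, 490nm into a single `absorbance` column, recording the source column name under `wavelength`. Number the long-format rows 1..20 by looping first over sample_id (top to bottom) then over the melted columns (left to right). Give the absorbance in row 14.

64.66

20 rows total (5 × 4). Row 14: index ⌊(14-1)/4⌋ = 3 into sample_id → S020; (14-1) mod 4 = 1 into the melted columns → 440nm.
So row 14 is (S020, 440nm, 64.66); absorbance = 64.66.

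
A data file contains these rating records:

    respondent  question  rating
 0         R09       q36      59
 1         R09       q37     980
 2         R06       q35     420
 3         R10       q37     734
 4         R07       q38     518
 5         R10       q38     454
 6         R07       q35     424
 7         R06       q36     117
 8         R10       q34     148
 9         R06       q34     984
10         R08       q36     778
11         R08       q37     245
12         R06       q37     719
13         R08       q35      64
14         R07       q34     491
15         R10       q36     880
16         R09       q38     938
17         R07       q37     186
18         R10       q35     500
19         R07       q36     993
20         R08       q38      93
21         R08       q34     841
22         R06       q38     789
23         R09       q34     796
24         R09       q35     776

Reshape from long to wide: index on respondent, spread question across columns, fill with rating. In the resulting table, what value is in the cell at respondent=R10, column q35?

500

Wide layout: rows indexed by respondent, columns are the 5 distinct question values (q36, q37, q35, q38, q34).
Cell (respondent=R10, question=q35) draws from the long row where respondent=R10 and question=q35, which has rating=500.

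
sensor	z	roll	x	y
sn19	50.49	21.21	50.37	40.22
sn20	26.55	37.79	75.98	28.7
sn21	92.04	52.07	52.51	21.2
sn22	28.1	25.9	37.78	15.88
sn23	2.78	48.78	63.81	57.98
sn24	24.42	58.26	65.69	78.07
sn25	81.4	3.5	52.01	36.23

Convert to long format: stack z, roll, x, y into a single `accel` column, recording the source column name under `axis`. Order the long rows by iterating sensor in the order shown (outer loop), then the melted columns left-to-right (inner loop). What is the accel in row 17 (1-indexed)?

2.78

28 rows total (7 × 4). Row 17: index ⌊(17-1)/4⌋ = 4 into sensor → sn23; (17-1) mod 4 = 0 into the melted columns → z.
So row 17 is (sn23, z, 2.78); accel = 2.78.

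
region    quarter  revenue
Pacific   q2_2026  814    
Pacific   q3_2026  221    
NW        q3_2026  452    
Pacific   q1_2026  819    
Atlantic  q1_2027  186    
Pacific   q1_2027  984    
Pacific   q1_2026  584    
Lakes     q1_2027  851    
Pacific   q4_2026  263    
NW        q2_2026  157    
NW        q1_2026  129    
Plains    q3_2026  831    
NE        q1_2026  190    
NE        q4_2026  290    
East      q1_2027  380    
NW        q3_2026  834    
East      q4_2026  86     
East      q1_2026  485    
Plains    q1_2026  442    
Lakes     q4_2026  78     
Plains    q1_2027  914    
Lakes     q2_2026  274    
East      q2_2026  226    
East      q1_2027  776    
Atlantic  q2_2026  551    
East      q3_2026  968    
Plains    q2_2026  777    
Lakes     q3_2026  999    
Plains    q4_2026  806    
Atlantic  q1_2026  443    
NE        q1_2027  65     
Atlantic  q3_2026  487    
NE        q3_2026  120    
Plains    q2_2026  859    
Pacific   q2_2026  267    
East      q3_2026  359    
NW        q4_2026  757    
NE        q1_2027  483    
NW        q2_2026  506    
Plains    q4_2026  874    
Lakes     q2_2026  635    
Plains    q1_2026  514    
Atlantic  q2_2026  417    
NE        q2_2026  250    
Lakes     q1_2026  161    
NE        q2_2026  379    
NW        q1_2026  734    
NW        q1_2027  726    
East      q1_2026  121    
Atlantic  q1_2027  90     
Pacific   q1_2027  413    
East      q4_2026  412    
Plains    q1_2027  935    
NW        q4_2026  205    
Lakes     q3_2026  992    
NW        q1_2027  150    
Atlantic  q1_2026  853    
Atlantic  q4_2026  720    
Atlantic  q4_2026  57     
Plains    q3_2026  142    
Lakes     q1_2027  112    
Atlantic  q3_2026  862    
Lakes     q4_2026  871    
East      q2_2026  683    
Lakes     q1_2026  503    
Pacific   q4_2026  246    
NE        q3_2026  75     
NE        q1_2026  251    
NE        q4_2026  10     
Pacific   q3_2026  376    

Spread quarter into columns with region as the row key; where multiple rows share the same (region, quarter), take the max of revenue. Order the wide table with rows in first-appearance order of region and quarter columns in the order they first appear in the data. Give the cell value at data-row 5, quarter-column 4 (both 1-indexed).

935

With rows in first-appearance order of region, row 5 is region=Plains. quarter columns in first-appearance order: q2_2026, q3_2026, q1_2026, q1_2027, q4_2026; column 4 is q1_2027.
Long rows with region=Plains, quarter=q1_2027: max(914, 935) = 935.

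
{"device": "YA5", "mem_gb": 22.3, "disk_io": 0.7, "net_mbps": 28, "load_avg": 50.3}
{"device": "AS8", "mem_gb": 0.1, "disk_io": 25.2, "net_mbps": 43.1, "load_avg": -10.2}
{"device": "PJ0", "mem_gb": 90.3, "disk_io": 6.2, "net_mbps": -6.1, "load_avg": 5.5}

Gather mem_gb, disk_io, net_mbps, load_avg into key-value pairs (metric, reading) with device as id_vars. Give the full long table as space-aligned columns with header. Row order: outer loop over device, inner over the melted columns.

device  metric    reading
YA5     mem_gb    22.3   
YA5     disk_io   0.7    
YA5     net_mbps  28     
YA5     load_avg  50.3   
AS8     mem_gb    0.1    
AS8     disk_io   25.2   
AS8     net_mbps  43.1   
AS8     load_avg  -10.2  
PJ0     mem_gb    90.3   
PJ0     disk_io   6.2    
PJ0     net_mbps  -6.1   
PJ0     load_avg  5.5    

Each (device, column) pair becomes one row: 3 × 4 = 12 rows.
For example, (YA5, mem_gb) → reading=22.3.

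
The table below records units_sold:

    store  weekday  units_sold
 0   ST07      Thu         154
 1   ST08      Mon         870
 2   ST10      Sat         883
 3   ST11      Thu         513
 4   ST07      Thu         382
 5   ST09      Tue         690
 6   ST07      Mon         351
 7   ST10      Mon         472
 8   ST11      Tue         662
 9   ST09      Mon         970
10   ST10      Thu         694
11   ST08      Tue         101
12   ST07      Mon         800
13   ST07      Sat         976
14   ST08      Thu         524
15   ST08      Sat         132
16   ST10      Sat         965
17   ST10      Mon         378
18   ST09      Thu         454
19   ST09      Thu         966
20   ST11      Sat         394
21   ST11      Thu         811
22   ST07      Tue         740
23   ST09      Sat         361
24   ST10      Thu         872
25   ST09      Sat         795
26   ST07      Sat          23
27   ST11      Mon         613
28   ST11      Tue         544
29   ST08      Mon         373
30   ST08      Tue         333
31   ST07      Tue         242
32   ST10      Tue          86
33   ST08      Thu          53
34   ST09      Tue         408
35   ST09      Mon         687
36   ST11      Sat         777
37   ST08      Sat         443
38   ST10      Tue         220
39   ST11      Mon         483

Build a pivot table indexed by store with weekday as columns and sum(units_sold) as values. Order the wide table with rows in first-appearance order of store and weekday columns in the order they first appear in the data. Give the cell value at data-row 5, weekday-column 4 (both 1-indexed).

With rows in first-appearance order of store, row 5 is store=ST09. weekday columns in first-appearance order: Thu, Mon, Sat, Tue; column 4 is Tue.
Long rows with store=ST09, weekday=Tue: 690 + 408 = 1098.

1098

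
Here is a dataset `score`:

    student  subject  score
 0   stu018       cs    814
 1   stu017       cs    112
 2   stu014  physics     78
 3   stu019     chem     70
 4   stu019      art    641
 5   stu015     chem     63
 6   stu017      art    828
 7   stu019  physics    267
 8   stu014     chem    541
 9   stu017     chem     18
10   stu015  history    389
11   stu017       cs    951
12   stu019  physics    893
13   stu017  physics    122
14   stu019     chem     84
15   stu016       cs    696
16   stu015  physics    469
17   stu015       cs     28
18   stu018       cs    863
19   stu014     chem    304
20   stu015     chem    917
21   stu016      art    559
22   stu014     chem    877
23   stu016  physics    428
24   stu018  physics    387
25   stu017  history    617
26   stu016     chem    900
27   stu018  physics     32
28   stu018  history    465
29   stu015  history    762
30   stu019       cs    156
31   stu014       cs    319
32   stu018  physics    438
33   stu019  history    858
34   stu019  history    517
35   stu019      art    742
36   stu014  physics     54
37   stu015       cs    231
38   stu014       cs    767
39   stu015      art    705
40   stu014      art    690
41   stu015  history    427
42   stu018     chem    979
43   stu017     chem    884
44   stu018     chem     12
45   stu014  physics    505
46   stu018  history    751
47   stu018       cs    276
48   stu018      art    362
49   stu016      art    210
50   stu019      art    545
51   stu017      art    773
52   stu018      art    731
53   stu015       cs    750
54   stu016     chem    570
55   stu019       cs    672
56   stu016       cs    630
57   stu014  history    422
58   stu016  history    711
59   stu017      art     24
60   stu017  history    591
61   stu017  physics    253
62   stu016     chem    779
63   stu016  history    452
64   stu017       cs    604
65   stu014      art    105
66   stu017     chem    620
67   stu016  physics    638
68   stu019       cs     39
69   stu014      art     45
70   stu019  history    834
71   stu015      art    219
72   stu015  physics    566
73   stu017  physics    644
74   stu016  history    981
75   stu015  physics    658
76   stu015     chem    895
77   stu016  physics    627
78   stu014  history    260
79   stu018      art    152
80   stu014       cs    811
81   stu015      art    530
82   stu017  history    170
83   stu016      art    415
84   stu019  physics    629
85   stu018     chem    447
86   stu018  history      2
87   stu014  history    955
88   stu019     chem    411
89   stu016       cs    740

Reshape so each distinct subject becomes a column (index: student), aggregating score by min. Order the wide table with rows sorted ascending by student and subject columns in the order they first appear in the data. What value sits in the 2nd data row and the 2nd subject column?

469

With rows sorted ascending by student, row 2 is student=stu015. subject columns in first-appearance order: cs, physics, chem, art, history; column 2 is physics.
Long rows with student=stu015, subject=physics: min(469, 566, 658) = 469.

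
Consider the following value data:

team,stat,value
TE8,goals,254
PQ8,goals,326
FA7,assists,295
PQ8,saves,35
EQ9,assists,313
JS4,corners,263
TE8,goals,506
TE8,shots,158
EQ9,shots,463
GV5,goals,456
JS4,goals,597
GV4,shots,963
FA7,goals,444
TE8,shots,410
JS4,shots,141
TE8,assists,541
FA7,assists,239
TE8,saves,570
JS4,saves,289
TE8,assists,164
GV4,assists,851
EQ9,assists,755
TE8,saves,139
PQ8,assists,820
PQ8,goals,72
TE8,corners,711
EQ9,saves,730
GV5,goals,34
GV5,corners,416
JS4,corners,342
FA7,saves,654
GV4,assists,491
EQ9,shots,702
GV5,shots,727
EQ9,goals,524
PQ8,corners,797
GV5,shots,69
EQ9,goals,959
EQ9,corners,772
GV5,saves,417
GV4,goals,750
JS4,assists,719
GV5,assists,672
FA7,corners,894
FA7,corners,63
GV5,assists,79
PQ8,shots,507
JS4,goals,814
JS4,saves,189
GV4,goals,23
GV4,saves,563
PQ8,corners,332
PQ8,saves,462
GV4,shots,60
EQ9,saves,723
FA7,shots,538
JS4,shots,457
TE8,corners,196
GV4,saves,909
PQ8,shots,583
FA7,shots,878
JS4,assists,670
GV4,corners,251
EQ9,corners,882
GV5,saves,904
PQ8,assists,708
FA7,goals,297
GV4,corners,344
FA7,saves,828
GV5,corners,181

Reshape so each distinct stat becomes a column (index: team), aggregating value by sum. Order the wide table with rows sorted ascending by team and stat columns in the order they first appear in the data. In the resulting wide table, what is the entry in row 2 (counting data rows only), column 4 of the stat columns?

957

With rows sorted ascending by team, row 2 is team=FA7. stat columns in first-appearance order: goals, assists, saves, corners, shots; column 4 is corners.
Long rows with team=FA7, stat=corners: 894 + 63 = 957.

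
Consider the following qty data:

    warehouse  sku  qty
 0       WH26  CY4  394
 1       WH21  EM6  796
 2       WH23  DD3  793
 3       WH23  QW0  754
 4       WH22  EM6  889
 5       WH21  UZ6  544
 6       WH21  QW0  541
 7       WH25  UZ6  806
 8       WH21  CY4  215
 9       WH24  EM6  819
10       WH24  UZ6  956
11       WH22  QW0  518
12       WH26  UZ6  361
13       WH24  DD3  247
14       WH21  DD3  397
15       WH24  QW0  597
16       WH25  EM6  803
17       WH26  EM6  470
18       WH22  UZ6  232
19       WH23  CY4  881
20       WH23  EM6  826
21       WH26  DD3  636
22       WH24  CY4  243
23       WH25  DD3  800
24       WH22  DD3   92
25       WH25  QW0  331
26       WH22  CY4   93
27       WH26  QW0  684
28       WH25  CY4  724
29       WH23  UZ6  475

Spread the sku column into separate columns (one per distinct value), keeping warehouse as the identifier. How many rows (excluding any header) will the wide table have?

6 distinct warehouse values → 6 rows.

6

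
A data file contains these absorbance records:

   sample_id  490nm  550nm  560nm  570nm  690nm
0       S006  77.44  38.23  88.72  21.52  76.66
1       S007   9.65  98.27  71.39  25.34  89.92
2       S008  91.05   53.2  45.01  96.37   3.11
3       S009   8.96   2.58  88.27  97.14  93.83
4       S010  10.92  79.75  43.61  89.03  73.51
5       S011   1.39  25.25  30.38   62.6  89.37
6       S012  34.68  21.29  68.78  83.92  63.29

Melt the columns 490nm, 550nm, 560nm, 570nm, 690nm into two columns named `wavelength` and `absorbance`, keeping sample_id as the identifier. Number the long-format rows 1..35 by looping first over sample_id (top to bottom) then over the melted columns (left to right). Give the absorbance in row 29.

35 rows total (7 × 5). Row 29: index ⌊(29-1)/5⌋ = 5 into sample_id → S011; (29-1) mod 5 = 3 into the melted columns → 570nm.
So row 29 is (S011, 570nm, 62.6); absorbance = 62.6.

62.6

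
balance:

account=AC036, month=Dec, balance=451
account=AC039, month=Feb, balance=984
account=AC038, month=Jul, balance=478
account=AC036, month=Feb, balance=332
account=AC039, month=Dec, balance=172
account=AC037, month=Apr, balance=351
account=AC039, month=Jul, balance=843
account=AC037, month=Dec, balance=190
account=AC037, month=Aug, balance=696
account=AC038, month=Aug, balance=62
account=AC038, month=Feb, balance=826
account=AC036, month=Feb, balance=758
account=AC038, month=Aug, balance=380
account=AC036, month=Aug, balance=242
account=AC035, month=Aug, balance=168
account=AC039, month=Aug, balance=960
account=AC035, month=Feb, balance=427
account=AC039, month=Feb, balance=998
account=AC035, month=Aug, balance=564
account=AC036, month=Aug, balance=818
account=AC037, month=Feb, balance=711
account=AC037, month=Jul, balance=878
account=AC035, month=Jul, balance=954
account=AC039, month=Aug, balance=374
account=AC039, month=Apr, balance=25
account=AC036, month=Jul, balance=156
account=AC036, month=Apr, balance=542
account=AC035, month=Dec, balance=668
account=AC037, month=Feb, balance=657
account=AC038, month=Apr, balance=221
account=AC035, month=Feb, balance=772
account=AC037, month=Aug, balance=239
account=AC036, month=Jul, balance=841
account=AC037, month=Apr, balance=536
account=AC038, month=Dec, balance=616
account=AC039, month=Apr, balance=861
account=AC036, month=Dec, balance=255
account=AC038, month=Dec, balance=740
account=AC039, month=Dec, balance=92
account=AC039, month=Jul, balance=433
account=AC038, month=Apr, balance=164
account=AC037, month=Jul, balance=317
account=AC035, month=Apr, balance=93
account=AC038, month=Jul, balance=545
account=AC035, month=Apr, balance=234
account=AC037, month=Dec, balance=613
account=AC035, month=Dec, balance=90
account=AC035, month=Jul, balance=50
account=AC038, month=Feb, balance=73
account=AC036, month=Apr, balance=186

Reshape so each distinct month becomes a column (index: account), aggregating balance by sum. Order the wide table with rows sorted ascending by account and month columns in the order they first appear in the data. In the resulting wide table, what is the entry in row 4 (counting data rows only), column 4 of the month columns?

385

With rows sorted ascending by account, row 4 is account=AC038. month columns in first-appearance order: Dec, Feb, Jul, Apr, Aug; column 4 is Apr.
Long rows with account=AC038, month=Apr: 221 + 164 = 385.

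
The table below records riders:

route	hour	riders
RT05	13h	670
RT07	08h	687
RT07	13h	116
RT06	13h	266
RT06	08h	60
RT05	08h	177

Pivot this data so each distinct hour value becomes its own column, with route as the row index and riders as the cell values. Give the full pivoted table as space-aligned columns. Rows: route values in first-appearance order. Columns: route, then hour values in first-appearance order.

Columns: route plus the 2 distinct hour values (13h, 08h).
For example, row RT05 column 13h takes riders=670 from the long row (RT05, 13h).

route  13h  08h
RT05   670  177
RT07   116  687
RT06   266  60 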